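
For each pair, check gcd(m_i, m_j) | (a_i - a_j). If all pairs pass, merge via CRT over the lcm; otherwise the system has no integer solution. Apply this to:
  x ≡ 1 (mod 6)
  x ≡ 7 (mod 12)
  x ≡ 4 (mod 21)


Moduli 6, 12, 21 are not pairwise coprime, so CRT works modulo lcm(m_i) when all pairwise compatibility conditions hold.
Pairwise compatibility: gcd(m_i, m_j) must divide a_i - a_j for every pair.
Merge one congruence at a time:
  Start: x ≡ 1 (mod 6).
  Combine with x ≡ 7 (mod 12): gcd(6, 12) = 6; 7 - 1 = 6, which IS divisible by 6, so compatible.
    Write x = 1 + 6·t and substitute into x ≡ 7 (mod 12): 6·t ≡ 7 − 1 = 6 (mod 12).
    Divide the congruence (and modulus) by g = 6: 1·t ≡ 1 (mod 2).
    So t ≡ 1 (mod 2).
    Then x = 1 + 6·1 = 7, valid modulo lcm(6, 12) = 12: x ≡ 7 (mod 12).
  Combine with x ≡ 4 (mod 21): gcd(12, 21) = 3; 4 - 7 = -3, which IS divisible by 3, so compatible.
    Write x = 7 + 12·t and substitute into x ≡ 4 (mod 21): 12·t ≡ 4 − 7 = -3 (mod 21).
    Divide the congruence (and modulus) by g = 3: 4·t ≡ -1 (mod 7).
    Reduce coefficients mod 7: 4·t ≡ 6 (mod 7).
    The inverse of 4 mod 7 is 2 (since 4·2 = 8 = 1·7 + 1), so t ≡ 2·6 = 12 ≡ 5 (mod 7).
    Then x = 7 + 12·5 = 67, valid modulo lcm(12, 21) = 84: x ≡ 67 (mod 84).
Verify: 67 mod 6 = 1, 67 mod 12 = 7, 67 mod 21 = 4.

x ≡ 67 (mod 84).


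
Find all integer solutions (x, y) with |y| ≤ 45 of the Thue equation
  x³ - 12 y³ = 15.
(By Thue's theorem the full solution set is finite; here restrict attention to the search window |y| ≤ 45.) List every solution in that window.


The equation is x³ - 12y³ = 15. For fixed y, x³ = 12·y³ + 15, so a solution requires the RHS to be a perfect cube.
Strategy: iterate y from -45 to 45, compute RHS = 12·y³ + 15, and check whether it is a (positive or negative) perfect cube.
Check small values of y:
  y = 0: RHS = 15 is not a perfect cube.
  y = 1: RHS = 27 = (3)³ ⇒ x = 3 works.
  y = -1: RHS = 3 is not a perfect cube.
  y = 2: RHS = 111 is not a perfect cube.
  y = -2: RHS = -81 is not a perfect cube.
  y = 3: RHS = 339 is not a perfect cube.
  y = -3: RHS = -309 is not a perfect cube.
Continuing the search up to |y| = 45 finds no further solutions beyond those listed.
Collected solutions: (3, 1).

Solutions (with |y| ≤ 45): (3, 1).


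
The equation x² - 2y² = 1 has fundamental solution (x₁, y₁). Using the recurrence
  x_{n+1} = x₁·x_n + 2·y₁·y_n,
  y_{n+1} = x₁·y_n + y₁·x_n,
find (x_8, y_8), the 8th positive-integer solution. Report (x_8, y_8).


Step 1: Find the fundamental solution (x₁, y₁) of x² - 2y² = 1.
  Expand √2 as a continued fraction. a₀ = ⌊√2⌋ = 1; iterate m_{k+1} = d_k·a_k − m_k, d_{k+1} = (2 − m_{k+1}²)/d_k, a_{k+1} = ⌊(a₀ + m_{k+1})/d_{k+1}⌋ (starting m₀ = 0, d₀ = 1), with convergents p_k = a_k·p_{k-1} + p_{k-2}, q_k = a_k·q_{k-1} + q_{k-2} (p₋₁ = 1, q₋₁ = 0):
  k = 0: a₀ = 1; p₀/q₀ = 1/1; p₀² − 2·q₀² = 1 − 2 = -1.
  k = 1: m = 1, d = 1, a = ⌊(1 + 1)/1⌋ = 2; p/q = (2·1 + 1)/(2·1 + 0) = 3/2; p² − 2·q² = 9 − 8 = 1.
  The first convergent with p² − 2·q² = 1 gives the fundamental solution (x₁, y₁) = (3, 2).
Step 2: Apply the recurrence (x_{n+1}, y_{n+1}) = (x₁x_n + 2y₁y_n, x₁y_n + y₁x_n) repeatedly.
  From (x_1, y_1) = (3, 2): x_2 = 3·3 + 2·2·2 = 17; y_2 = 3·2 + 2·3 = 12.
  From (x_2, y_2) = (17, 12): x_3 = 3·17 + 2·2·12 = 99; y_3 = 3·12 + 2·17 = 70.
  From (x_3, y_3) = (99, 70): x_4 = 3·99 + 2·2·70 = 577; y_4 = 3·70 + 2·99 = 408.
  From (x_4, y_4) = (577, 408): x_5 = 3·577 + 2·2·408 = 3363; y_5 = 3·408 + 2·577 = 2378.
  From (x_5, y_5) = (3363, 2378): x_6 = 3·3363 + 2·2·2378 = 19601; y_6 = 3·2378 + 2·3363 = 13860.
  From (x_6, y_6) = (19601, 13860): x_7 = 3·19601 + 2·2·13860 = 114243; y_7 = 3·13860 + 2·19601 = 80782.
  From (x_7, y_7) = (114243, 80782): x_8 = 3·114243 + 2·2·80782 = 665857; y_8 = 3·80782 + 2·114243 = 470832.
Step 3: Verify x_8² - 2·y_8² = 443365544449 - 443365544448 = 1 (should be 1). ✓

(x_1, y_1) = (3, 2); (x_8, y_8) = (665857, 470832).


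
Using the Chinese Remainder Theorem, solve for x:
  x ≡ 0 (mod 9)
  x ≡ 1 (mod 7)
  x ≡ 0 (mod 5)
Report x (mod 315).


Moduli 9, 7, 5 are pairwise coprime; by CRT there is a unique solution modulo M = 9 · 7 · 5 = 315.
Solve pairwise, accumulating the modulus:
  Start with x ≡ 0 (mod 9).
  Combine with x ≡ 1 (mod 7): since gcd(9, 7) = 1, we get a unique residue mod 63.
    Write x = 0 + 9·t and substitute into x ≡ 1 (mod 7): 9·t ≡ 1 − 0 = 1 (mod 7).
    Reduce coefficients mod 7: 2·t ≡ 1 (mod 7).
    The inverse of 2 mod 7 is 4 (since 2·4 = 8 = 1·7 + 1), so t ≡ 4·1 = 4 ≡ 4 (mod 7).
    Then x = 0 + 9·4 = 36, valid modulo lcm(9, 7) = 63: x ≡ 36 (mod 63).
  Combine with x ≡ 0 (mod 5): since gcd(63, 5) = 1, we get a unique residue mod 315.
    Write x = 36 + 63·t and substitute into x ≡ 0 (mod 5): 63·t ≡ 0 − 36 = -36 (mod 5).
    Reduce coefficients mod 5: 3·t ≡ 4 (mod 5).
    The inverse of 3 mod 5 is 2 (since 3·2 = 6 = 1·5 + 1), so t ≡ 2·4 = 8 ≡ 3 (mod 5).
    Then x = 36 + 63·3 = 225, valid modulo lcm(63, 5) = 315: x ≡ 225 (mod 315).
Verify: 225 mod 9 = 0 ✓, 225 mod 7 = 1 ✓, 225 mod 5 = 0 ✓.

x ≡ 225 (mod 315).


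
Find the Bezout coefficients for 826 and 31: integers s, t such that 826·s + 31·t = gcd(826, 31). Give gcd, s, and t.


Euclidean algorithm on (826, 31) — divide until remainder is 0:
  826 = 26 · 31 + 20
  31 = 1 · 20 + 11
  20 = 1 · 11 + 9
  11 = 1 · 9 + 2
  9 = 4 · 2 + 1
  2 = 2 · 1 + 0
gcd(826, 31) = 1.
Track Bezout coefficients alongside the remainders: start with r₀ = 826 = a·1 + b·0 (s = 1, t = 0) and r₁ = 31 = a·0 + b·1 (s = 0, t = 1); each new remainder r_{k+1} = r_{k-1} − q_k·r_k inherits s_{k+1} = s_{k-1} − q_k·s_k, t_{k+1} = t_{k-1} − q_k·t_k, so r_k = a·s_k + b·t_k at every step:
  q = 26: r = 20, s = 1 − 26·0 = 1, t = 0 − 26·1 = -26  (check: 826·1 + 31·(-26) = 20)
  q = 1: r = 11, s = 0 − 1·1 = -1, t = 1 − 1·(-26) = 27  (check: 826·(-1) + 31·27 = 11)
  q = 1: r = 9, s = 1 − 1·(-1) = 2, t = -26 − 1·27 = -53  (check: 826·2 + 31·(-53) = 9)
  q = 1: r = 2, s = -1 − 1·2 = -3, t = 27 − 1·(-53) = 80  (check: 826·(-3) + 31·80 = 2)
  q = 4: r = 1, s = 2 − 4·(-3) = 14, t = -53 − 4·80 = -373  (check: 826·14 + 31·(-373) = 1)
The row with r = 1 (the gcd) gives the Bezout coefficients s = 14, t = -373.
Result: 826 · (14) + 31 · (-373) = 1.

gcd(826, 31) = 1; s = 14, t = -373 (check: 826·14 + 31·(-373) = 1).


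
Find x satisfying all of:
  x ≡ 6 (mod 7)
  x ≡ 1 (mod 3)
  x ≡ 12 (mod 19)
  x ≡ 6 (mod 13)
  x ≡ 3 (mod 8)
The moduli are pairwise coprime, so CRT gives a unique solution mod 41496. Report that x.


Product of moduli M = 7 · 3 · 19 · 13 · 8 = 41496.
Merge one congruence at a time:
  Start: x ≡ 6 (mod 7).
  Combine with x ≡ 1 (mod 3); new modulus lcm = 21.
    Write x = 6 + 7·t and substitute into x ≡ 1 (mod 3): 7·t ≡ 1 − 6 = -5 (mod 3).
    Reduce coefficients mod 3: 1·t ≡ 1 (mod 3).
    So t ≡ 1 (mod 3).
    Then x = 6 + 7·1 = 13, valid modulo lcm(7, 3) = 21: x ≡ 13 (mod 21).
  Combine with x ≡ 12 (mod 19); new modulus lcm = 399.
    Write x = 13 + 21·t and substitute into x ≡ 12 (mod 19): 21·t ≡ 12 − 13 = -1 (mod 19).
    Reduce coefficients mod 19: 2·t ≡ 18 (mod 19).
    The inverse of 2 mod 19 is 10 (since 2·10 = 20 = 1·19 + 1), so t ≡ 10·18 = 180 ≡ 9 (mod 19).
    Then x = 13 + 21·9 = 202, valid modulo lcm(21, 19) = 399: x ≡ 202 (mod 399).
  Combine with x ≡ 6 (mod 13); new modulus lcm = 5187.
    Write x = 202 + 399·t and substitute into x ≡ 6 (mod 13): 399·t ≡ 6 − 202 = -196 (mod 13).
    Reduce coefficients mod 13: 9·t ≡ 12 (mod 13).
    The inverse of 9 mod 13 is 3 (since 9·3 = 27 = 2·13 + 1), so t ≡ 3·12 = 36 ≡ 10 (mod 13).
    Then x = 202 + 399·10 = 4192, valid modulo lcm(399, 13) = 5187: x ≡ 4192 (mod 5187).
  Combine with x ≡ 3 (mod 8); new modulus lcm = 41496.
    Write x = 4192 + 5187·t and substitute into x ≡ 3 (mod 8): 5187·t ≡ 3 − 4192 = -4189 (mod 8).
    Reduce coefficients mod 8: 3·t ≡ 3 (mod 8).
    The inverse of 3 mod 8 is 3 (since 3·3 = 9 = 1·8 + 1), so t ≡ 3·3 = 9 ≡ 1 (mod 8).
    Then x = 4192 + 5187·1 = 9379, valid modulo lcm(5187, 8) = 41496: x ≡ 9379 (mod 41496).
Verify against each original: 9379 mod 7 = 6, 9379 mod 3 = 1, 9379 mod 19 = 12, 9379 mod 13 = 6, 9379 mod 8 = 3.

x ≡ 9379 (mod 41496).


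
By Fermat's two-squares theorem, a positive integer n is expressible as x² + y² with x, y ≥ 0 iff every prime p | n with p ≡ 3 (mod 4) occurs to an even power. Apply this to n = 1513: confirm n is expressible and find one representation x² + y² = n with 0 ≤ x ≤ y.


Step 1: Factor n = 1513 = 17 · 89.
Step 2: Check the mod-4 condition on each prime factor: 17 ≡ 1 (mod 4), exponent 1; 89 ≡ 1 (mod 4), exponent 1.
All primes ≡ 3 (mod 4) appear to even exponent (or don't appear), so by the two-squares theorem n IS expressible as a sum of two squares.
Step 3: Build a representation. Here n = 17 · 89 is a product of primes ≡ 1 (mod 4). Each prime p ≡ 1 (mod 4) is itself a sum of two squares; find a² by testing p − a² for a perfect square:
  17: 17 − 1² = 16 = 4² ⇒ 17 = 1² + 4².
  89: 89 − 1² = 88, 89 − 2² = 85, 89 − 3² = 80, 89 − 4² = 73, 89 − 5² = 64 = 8² ⇒ 89 = 5² + 8².
  Combine using the Brahmagupta–Fibonacci identity (a² + b²)(c² + d²) = (ac − bd)² + (ad + bc)² = (ac + bd)² + (ad − bc)²:
  17 · 89 = 1513: from (1² + 4²)(5² + 8²), take (1·5 − 4·8, 1·8 + 4·5) = (5 − 32, 8 + 20) = (-27, 28); dropping signs (only squares matter) gives (27, 28); check 27² + 28² = 729 + 784 = 1513 ✓.
Step 4: Order so x ≤ y and verify: 27² + 28² = 729 + 784 = 1513 = n. ✓

n = 1513 = 27² + 28² (one valid representation with x ≤ y).


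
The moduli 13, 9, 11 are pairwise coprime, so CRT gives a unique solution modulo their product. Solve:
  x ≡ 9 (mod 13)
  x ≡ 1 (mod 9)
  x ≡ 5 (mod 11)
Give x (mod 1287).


Moduli 13, 9, 11 are pairwise coprime; by CRT there is a unique solution modulo M = 13 · 9 · 11 = 1287.
Solve pairwise, accumulating the modulus:
  Start with x ≡ 9 (mod 13).
  Combine with x ≡ 1 (mod 9): since gcd(13, 9) = 1, we get a unique residue mod 117.
    Write x = 9 + 13·t and substitute into x ≡ 1 (mod 9): 13·t ≡ 1 − 9 = -8 (mod 9).
    Reduce coefficients mod 9: 4·t ≡ 1 (mod 9).
    The inverse of 4 mod 9 is 7 (since 4·7 = 28 = 3·9 + 1), so t ≡ 7·1 = 7 ≡ 7 (mod 9).
    Then x = 9 + 13·7 = 100, valid modulo lcm(13, 9) = 117: x ≡ 100 (mod 117).
  Combine with x ≡ 5 (mod 11): since gcd(117, 11) = 1, we get a unique residue mod 1287.
    Write x = 100 + 117·t and substitute into x ≡ 5 (mod 11): 117·t ≡ 5 − 100 = -95 (mod 11).
    Reduce coefficients mod 11: 7·t ≡ 4 (mod 11).
    The inverse of 7 mod 11 is 8 (since 7·8 = 56 = 5·11 + 1), so t ≡ 8·4 = 32 ≡ 10 (mod 11).
    Then x = 100 + 117·10 = 1270, valid modulo lcm(117, 11) = 1287: x ≡ 1270 (mod 1287).
Verify: 1270 mod 13 = 9 ✓, 1270 mod 9 = 1 ✓, 1270 mod 11 = 5 ✓.

x ≡ 1270 (mod 1287).


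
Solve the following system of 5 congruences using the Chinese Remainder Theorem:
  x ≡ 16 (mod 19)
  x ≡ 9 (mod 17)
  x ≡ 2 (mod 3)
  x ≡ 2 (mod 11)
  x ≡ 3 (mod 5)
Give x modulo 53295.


Product of moduli M = 19 · 17 · 3 · 11 · 5 = 53295.
Merge one congruence at a time:
  Start: x ≡ 16 (mod 19).
  Combine with x ≡ 9 (mod 17); new modulus lcm = 323.
    Write x = 16 + 19·t and substitute into x ≡ 9 (mod 17): 19·t ≡ 9 − 16 = -7 (mod 17).
    Reduce coefficients mod 17: 2·t ≡ 10 (mod 17).
    The inverse of 2 mod 17 is 9 (since 2·9 = 18 = 1·17 + 1), so t ≡ 9·10 = 90 ≡ 5 (mod 17).
    Then x = 16 + 19·5 = 111, valid modulo lcm(19, 17) = 323: x ≡ 111 (mod 323).
  Combine with x ≡ 2 (mod 3); new modulus lcm = 969.
    Write x = 111 + 323·t and substitute into x ≡ 2 (mod 3): 323·t ≡ 2 − 111 = -109 (mod 3).
    Reduce coefficients mod 3: 2·t ≡ 2 (mod 3).
    The inverse of 2 mod 3 is 2 (since 2·2 = 4 = 1·3 + 1), so t ≡ 2·2 = 4 ≡ 1 (mod 3).
    Then x = 111 + 323·1 = 434, valid modulo lcm(323, 3) = 969: x ≡ 434 (mod 969).
  Combine with x ≡ 2 (mod 11); new modulus lcm = 10659.
    Write x = 434 + 969·t and substitute into x ≡ 2 (mod 11): 969·t ≡ 2 − 434 = -432 (mod 11).
    Reduce coefficients mod 11: 1·t ≡ 8 (mod 11).
    So t ≡ 8 (mod 11).
    Then x = 434 + 969·8 = 8186, valid modulo lcm(969, 11) = 10659: x ≡ 8186 (mod 10659).
  Combine with x ≡ 3 (mod 5); new modulus lcm = 53295.
    Write x = 8186 + 10659·t and substitute into x ≡ 3 (mod 5): 10659·t ≡ 3 − 8186 = -8183 (mod 5).
    Reduce coefficients mod 5: 4·t ≡ 2 (mod 5).
    The inverse of 4 mod 5 is 4 (since 4·4 = 16 = 3·5 + 1), so t ≡ 4·2 = 8 ≡ 3 (mod 5).
    Then x = 8186 + 10659·3 = 40163, valid modulo lcm(10659, 5) = 53295: x ≡ 40163 (mod 53295).
Verify against each original: 40163 mod 19 = 16, 40163 mod 17 = 9, 40163 mod 3 = 2, 40163 mod 11 = 2, 40163 mod 5 = 3.

x ≡ 40163 (mod 53295).


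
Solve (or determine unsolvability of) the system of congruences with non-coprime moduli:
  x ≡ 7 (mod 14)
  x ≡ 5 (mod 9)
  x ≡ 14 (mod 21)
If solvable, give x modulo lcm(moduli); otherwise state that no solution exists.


Moduli 14, 9, 21 are not pairwise coprime, so CRT works modulo lcm(m_i) when all pairwise compatibility conditions hold.
Pairwise compatibility: gcd(m_i, m_j) must divide a_i - a_j for every pair.
Merge one congruence at a time:
  Start: x ≡ 7 (mod 14).
  Combine with x ≡ 5 (mod 9): gcd(14, 9) = 1; 5 - 7 = -2, which IS divisible by 1, so compatible.
    Write x = 7 + 14·t and substitute into x ≡ 5 (mod 9): 14·t ≡ 5 − 7 = -2 (mod 9).
    Reduce coefficients mod 9: 5·t ≡ 7 (mod 9).
    The inverse of 5 mod 9 is 2 (since 5·2 = 10 = 1·9 + 1), so t ≡ 2·7 = 14 ≡ 5 (mod 9).
    Then x = 7 + 14·5 = 77, valid modulo lcm(14, 9) = 126: x ≡ 77 (mod 126).
  Combine with x ≡ 14 (mod 21): gcd(126, 21) = 21; 14 - 77 = -63, which IS divisible by 21, so compatible.
    Write x = 77 + 126·t and substitute into x ≡ 14 (mod 21): 126·t ≡ 14 − 77 = -63 (mod 21).
    Divide the congruence (and modulus) by g = 21: 6·t ≡ -3 (mod 1).
    Modulo 1 every t works; take t = 0.
    Then x = 77 + 126·0 = 77, valid modulo lcm(126, 21) = 126: x ≡ 77 (mod 126).
Verify: 77 mod 14 = 7, 77 mod 9 = 5, 77 mod 21 = 14.

x ≡ 77 (mod 126).


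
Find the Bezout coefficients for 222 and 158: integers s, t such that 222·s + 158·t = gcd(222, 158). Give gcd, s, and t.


Euclidean algorithm on (222, 158) — divide until remainder is 0:
  222 = 1 · 158 + 64
  158 = 2 · 64 + 30
  64 = 2 · 30 + 4
  30 = 7 · 4 + 2
  4 = 2 · 2 + 0
gcd(222, 158) = 2.
Track Bezout coefficients alongside the remainders: start with r₀ = 222 = a·1 + b·0 (s = 1, t = 0) and r₁ = 158 = a·0 + b·1 (s = 0, t = 1); each new remainder r_{k+1} = r_{k-1} − q_k·r_k inherits s_{k+1} = s_{k-1} − q_k·s_k, t_{k+1} = t_{k-1} − q_k·t_k, so r_k = a·s_k + b·t_k at every step:
  q = 1: r = 64, s = 1 − 1·0 = 1, t = 0 − 1·1 = -1  (check: 222·1 + 158·(-1) = 64)
  q = 2: r = 30, s = 0 − 2·1 = -2, t = 1 − 2·(-1) = 3  (check: 222·(-2) + 158·3 = 30)
  q = 2: r = 4, s = 1 − 2·(-2) = 5, t = -1 − 2·3 = -7  (check: 222·5 + 158·(-7) = 4)
  q = 7: r = 2, s = -2 − 7·5 = -37, t = 3 − 7·(-7) = 52  (check: 222·(-37) + 158·52 = 2)
The row with r = 2 (the gcd) gives the Bezout coefficients s = -37, t = 52.
Result: 222 · (-37) + 158 · (52) = 2.

gcd(222, 158) = 2; s = -37, t = 52 (check: 222·(-37) + 158·52 = 2).


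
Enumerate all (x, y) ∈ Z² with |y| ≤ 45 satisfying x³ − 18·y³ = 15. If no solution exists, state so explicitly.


The equation is x³ - 18y³ = 15. For fixed y, x³ = 18·y³ + 15, so a solution requires the RHS to be a perfect cube.
Strategy: iterate y from -45 to 45, compute RHS = 18·y³ + 15, and check whether it is a (positive or negative) perfect cube.
Check small values of y:
  y = 0: RHS = 15 is not a perfect cube.
  y = 1: RHS = 33 is not a perfect cube.
  y = -1: RHS = -3 is not a perfect cube.
  y = 2: RHS = 159 is not a perfect cube.
  y = -2: RHS = -129 is not a perfect cube.
  y = 3: RHS = 501 is not a perfect cube.
  y = -3: RHS = -471 is not a perfect cube.
Continuing the search up to |y| = 45 finds no solutions either.
No (x, y) in the scanned range satisfies the equation.

No integer solutions with |y| ≤ 45.


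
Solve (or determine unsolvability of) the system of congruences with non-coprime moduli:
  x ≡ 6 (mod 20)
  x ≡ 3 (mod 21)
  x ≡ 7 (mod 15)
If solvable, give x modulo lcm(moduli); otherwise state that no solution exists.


Moduli 20, 21, 15 are not pairwise coprime, so CRT works modulo lcm(m_i) when all pairwise compatibility conditions hold.
Pairwise compatibility: gcd(m_i, m_j) must divide a_i - a_j for every pair.
Merge one congruence at a time:
  Start: x ≡ 6 (mod 20).
  Combine with x ≡ 3 (mod 21): gcd(20, 21) = 1; 3 - 6 = -3, which IS divisible by 1, so compatible.
    Write x = 6 + 20·t and substitute into x ≡ 3 (mod 21): 20·t ≡ 3 − 6 = -3 (mod 21).
    Reduce coefficients mod 21: 20·t ≡ 18 (mod 21).
    The inverse of 20 mod 21 is 20 (since 20·20 = 400 = 19·21 + 1), so t ≡ 20·18 = 360 ≡ 3 (mod 21).
    Then x = 6 + 20·3 = 66, valid modulo lcm(20, 21) = 420: x ≡ 66 (mod 420).
  Combine with x ≡ 7 (mod 15): gcd(420, 15) = 15, and 7 - 66 = -59 is NOT divisible by 15.
    ⇒ system is inconsistent (no integer solution).

No solution (the system is inconsistent).


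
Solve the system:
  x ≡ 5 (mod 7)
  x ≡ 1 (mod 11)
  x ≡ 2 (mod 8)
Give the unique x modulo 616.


Moduli 7, 11, 8 are pairwise coprime; by CRT there is a unique solution modulo M = 7 · 11 · 8 = 616.
Solve pairwise, accumulating the modulus:
  Start with x ≡ 5 (mod 7).
  Combine with x ≡ 1 (mod 11): since gcd(7, 11) = 1, we get a unique residue mod 77.
    Write x = 5 + 7·t and substitute into x ≡ 1 (mod 11): 7·t ≡ 1 − 5 = -4 (mod 11).
    Reduce coefficients mod 11: 7·t ≡ 7 (mod 11).
    The inverse of 7 mod 11 is 8 (since 7·8 = 56 = 5·11 + 1), so t ≡ 8·7 = 56 ≡ 1 (mod 11).
    Then x = 5 + 7·1 = 12, valid modulo lcm(7, 11) = 77: x ≡ 12 (mod 77).
  Combine with x ≡ 2 (mod 8): since gcd(77, 8) = 1, we get a unique residue mod 616.
    Write x = 12 + 77·t and substitute into x ≡ 2 (mod 8): 77·t ≡ 2 − 12 = -10 (mod 8).
    Reduce coefficients mod 8: 5·t ≡ 6 (mod 8).
    The inverse of 5 mod 8 is 5 (since 5·5 = 25 = 3·8 + 1), so t ≡ 5·6 = 30 ≡ 6 (mod 8).
    Then x = 12 + 77·6 = 474, valid modulo lcm(77, 8) = 616: x ≡ 474 (mod 616).
Verify: 474 mod 7 = 5 ✓, 474 mod 11 = 1 ✓, 474 mod 8 = 2 ✓.

x ≡ 474 (mod 616).


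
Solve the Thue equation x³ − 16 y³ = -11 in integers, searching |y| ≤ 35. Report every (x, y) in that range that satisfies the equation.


The equation is x³ - 16y³ = -11. For fixed y, x³ = 16·y³ − 11, so a solution requires the RHS to be a perfect cube.
Strategy: iterate y from -35 to 35, compute RHS = 16·y³ − 11, and check whether it is a (positive or negative) perfect cube.
Check small values of y:
  y = 0: RHS = -11 is not a perfect cube.
  y = 1: RHS = 5 is not a perfect cube.
  y = -1: RHS = -27 = (-3)³ ⇒ x = -3 works.
  y = 2: RHS = 117 is not a perfect cube.
  y = -2: RHS = -139 is not a perfect cube.
  y = 3: RHS = 421 is not a perfect cube.
  y = -3: RHS = -443 is not a perfect cube.
Continuing the search up to |y| = 35 finds no further solutions beyond those listed.
Collected solutions: (-3, -1).

Solutions (with |y| ≤ 35): (-3, -1).


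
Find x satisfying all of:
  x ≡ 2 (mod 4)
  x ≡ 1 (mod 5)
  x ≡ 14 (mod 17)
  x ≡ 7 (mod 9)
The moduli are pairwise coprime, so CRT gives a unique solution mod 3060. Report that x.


Product of moduli M = 4 · 5 · 17 · 9 = 3060.
Merge one congruence at a time:
  Start: x ≡ 2 (mod 4).
  Combine with x ≡ 1 (mod 5); new modulus lcm = 20.
    Write x = 2 + 4·t and substitute into x ≡ 1 (mod 5): 4·t ≡ 1 − 2 = -1 (mod 5).
    Reduce coefficients mod 5: 4·t ≡ 4 (mod 5).
    The inverse of 4 mod 5 is 4 (since 4·4 = 16 = 3·5 + 1), so t ≡ 4·4 = 16 ≡ 1 (mod 5).
    Then x = 2 + 4·1 = 6, valid modulo lcm(4, 5) = 20: x ≡ 6 (mod 20).
  Combine with x ≡ 14 (mod 17); new modulus lcm = 340.
    Write x = 6 + 20·t and substitute into x ≡ 14 (mod 17): 20·t ≡ 14 − 6 = 8 (mod 17).
    Reduce coefficients mod 17: 3·t ≡ 8 (mod 17).
    The inverse of 3 mod 17 is 6 (since 3·6 = 18 = 1·17 + 1), so t ≡ 6·8 = 48 ≡ 14 (mod 17).
    Then x = 6 + 20·14 = 286, valid modulo lcm(20, 17) = 340: x ≡ 286 (mod 340).
  Combine with x ≡ 7 (mod 9); new modulus lcm = 3060.
    Write x = 286 + 340·t and substitute into x ≡ 7 (mod 9): 340·t ≡ 7 − 286 = -279 (mod 9).
    Reduce coefficients mod 9: 7·t ≡ 0 (mod 9).
    The inverse of 7 mod 9 is 4 (since 7·4 = 28 = 3·9 + 1), so t ≡ 4·0 = 0 ≡ 0 (mod 9).
    Then x = 286 + 340·0 = 286, valid modulo lcm(340, 9) = 3060: x ≡ 286 (mod 3060).
Verify against each original: 286 mod 4 = 2, 286 mod 5 = 1, 286 mod 17 = 14, 286 mod 9 = 7.

x ≡ 286 (mod 3060).


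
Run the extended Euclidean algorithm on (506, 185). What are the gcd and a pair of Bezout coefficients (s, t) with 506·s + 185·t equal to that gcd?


Euclidean algorithm on (506, 185) — divide until remainder is 0:
  506 = 2 · 185 + 136
  185 = 1 · 136 + 49
  136 = 2 · 49 + 38
  49 = 1 · 38 + 11
  38 = 3 · 11 + 5
  11 = 2 · 5 + 1
  5 = 5 · 1 + 0
gcd(506, 185) = 1.
Track Bezout coefficients alongside the remainders: start with r₀ = 506 = a·1 + b·0 (s = 1, t = 0) and r₁ = 185 = a·0 + b·1 (s = 0, t = 1); each new remainder r_{k+1} = r_{k-1} − q_k·r_k inherits s_{k+1} = s_{k-1} − q_k·s_k, t_{k+1} = t_{k-1} − q_k·t_k, so r_k = a·s_k + b·t_k at every step:
  q = 2: r = 136, s = 1 − 2·0 = 1, t = 0 − 2·1 = -2  (check: 506·1 + 185·(-2) = 136)
  q = 1: r = 49, s = 0 − 1·1 = -1, t = 1 − 1·(-2) = 3  (check: 506·(-1) + 185·3 = 49)
  q = 2: r = 38, s = 1 − 2·(-1) = 3, t = -2 − 2·3 = -8  (check: 506·3 + 185·(-8) = 38)
  q = 1: r = 11, s = -1 − 1·3 = -4, t = 3 − 1·(-8) = 11  (check: 506·(-4) + 185·11 = 11)
  q = 3: r = 5, s = 3 − 3·(-4) = 15, t = -8 − 3·11 = -41  (check: 506·15 + 185·(-41) = 5)
  q = 2: r = 1, s = -4 − 2·15 = -34, t = 11 − 2·(-41) = 93  (check: 506·(-34) + 185·93 = 1)
The row with r = 1 (the gcd) gives the Bezout coefficients s = -34, t = 93.
Result: 506 · (-34) + 185 · (93) = 1.

gcd(506, 185) = 1; s = -34, t = 93 (check: 506·(-34) + 185·93 = 1).


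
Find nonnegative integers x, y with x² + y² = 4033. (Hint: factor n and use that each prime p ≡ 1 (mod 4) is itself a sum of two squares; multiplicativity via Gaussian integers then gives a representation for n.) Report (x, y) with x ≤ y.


Step 1: Factor n = 4033 = 37 · 109.
Step 2: Check the mod-4 condition on each prime factor: 37 ≡ 1 (mod 4), exponent 1; 109 ≡ 1 (mod 4), exponent 1.
All primes ≡ 3 (mod 4) appear to even exponent (or don't appear), so by the two-squares theorem n IS expressible as a sum of two squares.
Step 3: Build a representation. Here n = 37 · 109 is a product of primes ≡ 1 (mod 4). Each prime p ≡ 1 (mod 4) is itself a sum of two squares; find a² by testing p − a² for a perfect square:
  37: 37 − 1² = 36 = 6² ⇒ 37 = 1² + 6².
  109: 109 − 1² = 108, 109 − 2² = 105, 109 − 3² = 100 = 10² ⇒ 109 = 3² + 10².
  Combine using the Brahmagupta–Fibonacci identity (a² + b²)(c² + d²) = (ac − bd)² + (ad + bc)² = (ac + bd)² + (ad − bc)²:
  37 · 109 = 4033: from (1² + 6²)(3² + 10²), take (1·3 − 6·10, 1·10 + 6·3) = (3 − 60, 10 + 18) = (-57, 28); dropping signs (only squares matter) gives (57, 28); check 57² + 28² = 3249 + 784 = 4033 ✓.
Step 4: Order so x ≤ y and verify: 28² + 57² = 784 + 3249 = 4033 = n. ✓

n = 4033 = 28² + 57² (one valid representation with x ≤ y).


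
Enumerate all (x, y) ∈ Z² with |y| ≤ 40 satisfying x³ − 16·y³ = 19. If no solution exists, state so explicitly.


The equation is x³ - 16y³ = 19. For fixed y, x³ = 16·y³ + 19, so a solution requires the RHS to be a perfect cube.
Strategy: iterate y from -40 to 40, compute RHS = 16·y³ + 19, and check whether it is a (positive or negative) perfect cube.
Check small values of y:
  y = 0: RHS = 19 is not a perfect cube.
  y = 1: RHS = 35 is not a perfect cube.
  y = -1: RHS = 3 is not a perfect cube.
  y = 2: RHS = 147 is not a perfect cube.
  y = -2: RHS = -109 is not a perfect cube.
  y = 3: RHS = 451 is not a perfect cube.
  y = -3: RHS = -413 is not a perfect cube.
Continuing the search up to |y| = 40 finds no solutions either.
No (x, y) in the scanned range satisfies the equation.

No integer solutions with |y| ≤ 40.


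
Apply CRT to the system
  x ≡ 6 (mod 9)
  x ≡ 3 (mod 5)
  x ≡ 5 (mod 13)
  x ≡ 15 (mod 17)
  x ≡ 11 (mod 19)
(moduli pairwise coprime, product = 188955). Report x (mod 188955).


Product of moduli M = 9 · 5 · 13 · 17 · 19 = 188955.
Merge one congruence at a time:
  Start: x ≡ 6 (mod 9).
  Combine with x ≡ 3 (mod 5); new modulus lcm = 45.
    Write x = 6 + 9·t and substitute into x ≡ 3 (mod 5): 9·t ≡ 3 − 6 = -3 (mod 5).
    Reduce coefficients mod 5: 4·t ≡ 2 (mod 5).
    The inverse of 4 mod 5 is 4 (since 4·4 = 16 = 3·5 + 1), so t ≡ 4·2 = 8 ≡ 3 (mod 5).
    Then x = 6 + 9·3 = 33, valid modulo lcm(9, 5) = 45: x ≡ 33 (mod 45).
  Combine with x ≡ 5 (mod 13); new modulus lcm = 585.
    Write x = 33 + 45·t and substitute into x ≡ 5 (mod 13): 45·t ≡ 5 − 33 = -28 (mod 13).
    Reduce coefficients mod 13: 6·t ≡ 11 (mod 13).
    The inverse of 6 mod 13 is 11 (since 6·11 = 66 = 5·13 + 1), so t ≡ 11·11 = 121 ≡ 4 (mod 13).
    Then x = 33 + 45·4 = 213, valid modulo lcm(45, 13) = 585: x ≡ 213 (mod 585).
  Combine with x ≡ 15 (mod 17); new modulus lcm = 9945.
    Write x = 213 + 585·t and substitute into x ≡ 15 (mod 17): 585·t ≡ 15 − 213 = -198 (mod 17).
    Reduce coefficients mod 17: 7·t ≡ 6 (mod 17).
    The inverse of 7 mod 17 is 5 (since 7·5 = 35 = 2·17 + 1), so t ≡ 5·6 = 30 ≡ 13 (mod 17).
    Then x = 213 + 585·13 = 7818, valid modulo lcm(585, 17) = 9945: x ≡ 7818 (mod 9945).
  Combine with x ≡ 11 (mod 19); new modulus lcm = 188955.
    Write x = 7818 + 9945·t and substitute into x ≡ 11 (mod 19): 9945·t ≡ 11 − 7818 = -7807 (mod 19).
    Reduce coefficients mod 19: 8·t ≡ 2 (mod 19).
    The inverse of 8 mod 19 is 12 (since 8·12 = 96 = 5·19 + 1), so t ≡ 12·2 = 24 ≡ 5 (mod 19).
    Then x = 7818 + 9945·5 = 57543, valid modulo lcm(9945, 19) = 188955: x ≡ 57543 (mod 188955).
Verify against each original: 57543 mod 9 = 6, 57543 mod 5 = 3, 57543 mod 13 = 5, 57543 mod 17 = 15, 57543 mod 19 = 11.

x ≡ 57543 (mod 188955).


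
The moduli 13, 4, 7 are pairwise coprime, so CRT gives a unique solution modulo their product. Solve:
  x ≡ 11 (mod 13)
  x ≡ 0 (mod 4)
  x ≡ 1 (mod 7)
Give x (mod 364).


Moduli 13, 4, 7 are pairwise coprime; by CRT there is a unique solution modulo M = 13 · 4 · 7 = 364.
Solve pairwise, accumulating the modulus:
  Start with x ≡ 11 (mod 13).
  Combine with x ≡ 0 (mod 4): since gcd(13, 4) = 1, we get a unique residue mod 52.
    Write x = 11 + 13·t and substitute into x ≡ 0 (mod 4): 13·t ≡ 0 − 11 = -11 (mod 4).
    Reduce coefficients mod 4: 1·t ≡ 1 (mod 4).
    So t ≡ 1 (mod 4).
    Then x = 11 + 13·1 = 24, valid modulo lcm(13, 4) = 52: x ≡ 24 (mod 52).
  Combine with x ≡ 1 (mod 7): since gcd(52, 7) = 1, we get a unique residue mod 364.
    Write x = 24 + 52·t and substitute into x ≡ 1 (mod 7): 52·t ≡ 1 − 24 = -23 (mod 7).
    Reduce coefficients mod 7: 3·t ≡ 5 (mod 7).
    The inverse of 3 mod 7 is 5 (since 3·5 = 15 = 2·7 + 1), so t ≡ 5·5 = 25 ≡ 4 (mod 7).
    Then x = 24 + 52·4 = 232, valid modulo lcm(52, 7) = 364: x ≡ 232 (mod 364).
Verify: 232 mod 13 = 11 ✓, 232 mod 4 = 0 ✓, 232 mod 7 = 1 ✓.

x ≡ 232 (mod 364).


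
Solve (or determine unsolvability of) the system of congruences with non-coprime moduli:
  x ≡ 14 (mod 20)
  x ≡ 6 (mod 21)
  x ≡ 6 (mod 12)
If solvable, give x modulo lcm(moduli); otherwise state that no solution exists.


Moduli 20, 21, 12 are not pairwise coprime, so CRT works modulo lcm(m_i) when all pairwise compatibility conditions hold.
Pairwise compatibility: gcd(m_i, m_j) must divide a_i - a_j for every pair.
Merge one congruence at a time:
  Start: x ≡ 14 (mod 20).
  Combine with x ≡ 6 (mod 21): gcd(20, 21) = 1; 6 - 14 = -8, which IS divisible by 1, so compatible.
    Write x = 14 + 20·t and substitute into x ≡ 6 (mod 21): 20·t ≡ 6 − 14 = -8 (mod 21).
    Reduce coefficients mod 21: 20·t ≡ 13 (mod 21).
    The inverse of 20 mod 21 is 20 (since 20·20 = 400 = 19·21 + 1), so t ≡ 20·13 = 260 ≡ 8 (mod 21).
    Then x = 14 + 20·8 = 174, valid modulo lcm(20, 21) = 420: x ≡ 174 (mod 420).
  Combine with x ≡ 6 (mod 12): gcd(420, 12) = 12; 6 - 174 = -168, which IS divisible by 12, so compatible.
    Write x = 174 + 420·t and substitute into x ≡ 6 (mod 12): 420·t ≡ 6 − 174 = -168 (mod 12).
    Divide the congruence (and modulus) by g = 12: 35·t ≡ -14 (mod 1).
    Modulo 1 every t works; take t = 0.
    Then x = 174 + 420·0 = 174, valid modulo lcm(420, 12) = 420: x ≡ 174 (mod 420).
Verify: 174 mod 20 = 14, 174 mod 21 = 6, 174 mod 12 = 6.

x ≡ 174 (mod 420).


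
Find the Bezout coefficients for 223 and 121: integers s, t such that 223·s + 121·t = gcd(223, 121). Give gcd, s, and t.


Euclidean algorithm on (223, 121) — divide until remainder is 0:
  223 = 1 · 121 + 102
  121 = 1 · 102 + 19
  102 = 5 · 19 + 7
  19 = 2 · 7 + 5
  7 = 1 · 5 + 2
  5 = 2 · 2 + 1
  2 = 2 · 1 + 0
gcd(223, 121) = 1.
Track Bezout coefficients alongside the remainders: start with r₀ = 223 = a·1 + b·0 (s = 1, t = 0) and r₁ = 121 = a·0 + b·1 (s = 0, t = 1); each new remainder r_{k+1} = r_{k-1} − q_k·r_k inherits s_{k+1} = s_{k-1} − q_k·s_k, t_{k+1} = t_{k-1} − q_k·t_k, so r_k = a·s_k + b·t_k at every step:
  q = 1: r = 102, s = 1 − 1·0 = 1, t = 0 − 1·1 = -1  (check: 223·1 + 121·(-1) = 102)
  q = 1: r = 19, s = 0 − 1·1 = -1, t = 1 − 1·(-1) = 2  (check: 223·(-1) + 121·2 = 19)
  q = 5: r = 7, s = 1 − 5·(-1) = 6, t = -1 − 5·2 = -11  (check: 223·6 + 121·(-11) = 7)
  q = 2: r = 5, s = -1 − 2·6 = -13, t = 2 − 2·(-11) = 24  (check: 223·(-13) + 121·24 = 5)
  q = 1: r = 2, s = 6 − 1·(-13) = 19, t = -11 − 1·24 = -35  (check: 223·19 + 121·(-35) = 2)
  q = 2: r = 1, s = -13 − 2·19 = -51, t = 24 − 2·(-35) = 94  (check: 223·(-51) + 121·94 = 1)
The row with r = 1 (the gcd) gives the Bezout coefficients s = -51, t = 94.
Result: 223 · (-51) + 121 · (94) = 1.

gcd(223, 121) = 1; s = -51, t = 94 (check: 223·(-51) + 121·94 = 1).


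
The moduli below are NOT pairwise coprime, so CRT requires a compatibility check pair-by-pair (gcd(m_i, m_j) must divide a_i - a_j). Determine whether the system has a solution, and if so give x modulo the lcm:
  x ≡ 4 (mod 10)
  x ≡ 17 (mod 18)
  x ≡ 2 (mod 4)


Moduli 10, 18, 4 are not pairwise coprime, so CRT works modulo lcm(m_i) when all pairwise compatibility conditions hold.
Pairwise compatibility: gcd(m_i, m_j) must divide a_i - a_j for every pair.
Merge one congruence at a time:
  Start: x ≡ 4 (mod 10).
  Combine with x ≡ 17 (mod 18): gcd(10, 18) = 2, and 17 - 4 = 13 is NOT divisible by 2.
    ⇒ system is inconsistent (no integer solution).

No solution (the system is inconsistent).


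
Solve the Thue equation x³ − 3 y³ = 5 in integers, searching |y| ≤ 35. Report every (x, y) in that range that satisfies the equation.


The equation is x³ - 3y³ = 5. For fixed y, x³ = 3·y³ + 5, so a solution requires the RHS to be a perfect cube.
Strategy: iterate y from -35 to 35, compute RHS = 3·y³ + 5, and check whether it is a (positive or negative) perfect cube.
Check small values of y:
  y = 0: RHS = 5 is not a perfect cube.
  y = 1: RHS = 8 = (2)³ ⇒ x = 2 works.
  y = -1: RHS = 2 is not a perfect cube.
  y = 2: RHS = 29 is not a perfect cube.
  y = -2: RHS = -19 is not a perfect cube.
  y = 3: RHS = 86 is not a perfect cube.
  y = -3: RHS = -76 is not a perfect cube.
Continuing the search up to |y| = 35 finds no further solutions beyond those listed.
Collected solutions: (2, 1).

Solutions (with |y| ≤ 35): (2, 1).


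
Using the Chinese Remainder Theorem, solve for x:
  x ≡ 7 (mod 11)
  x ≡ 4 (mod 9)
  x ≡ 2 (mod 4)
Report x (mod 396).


Moduli 11, 9, 4 are pairwise coprime; by CRT there is a unique solution modulo M = 11 · 9 · 4 = 396.
Solve pairwise, accumulating the modulus:
  Start with x ≡ 7 (mod 11).
  Combine with x ≡ 4 (mod 9): since gcd(11, 9) = 1, we get a unique residue mod 99.
    Write x = 7 + 11·t and substitute into x ≡ 4 (mod 9): 11·t ≡ 4 − 7 = -3 (mod 9).
    Reduce coefficients mod 9: 2·t ≡ 6 (mod 9).
    The inverse of 2 mod 9 is 5 (since 2·5 = 10 = 1·9 + 1), so t ≡ 5·6 = 30 ≡ 3 (mod 9).
    Then x = 7 + 11·3 = 40, valid modulo lcm(11, 9) = 99: x ≡ 40 (mod 99).
  Combine with x ≡ 2 (mod 4): since gcd(99, 4) = 1, we get a unique residue mod 396.
    Write x = 40 + 99·t and substitute into x ≡ 2 (mod 4): 99·t ≡ 2 − 40 = -38 (mod 4).
    Reduce coefficients mod 4: 3·t ≡ 2 (mod 4).
    The inverse of 3 mod 4 is 3 (since 3·3 = 9 = 2·4 + 1), so t ≡ 3·2 = 6 ≡ 2 (mod 4).
    Then x = 40 + 99·2 = 238, valid modulo lcm(99, 4) = 396: x ≡ 238 (mod 396).
Verify: 238 mod 11 = 7 ✓, 238 mod 9 = 4 ✓, 238 mod 4 = 2 ✓.

x ≡ 238 (mod 396).


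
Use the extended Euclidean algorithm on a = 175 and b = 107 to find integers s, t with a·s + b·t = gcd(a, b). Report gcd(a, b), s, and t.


Euclidean algorithm on (175, 107) — divide until remainder is 0:
  175 = 1 · 107 + 68
  107 = 1 · 68 + 39
  68 = 1 · 39 + 29
  39 = 1 · 29 + 10
  29 = 2 · 10 + 9
  10 = 1 · 9 + 1
  9 = 9 · 1 + 0
gcd(175, 107) = 1.
Track Bezout coefficients alongside the remainders: start with r₀ = 175 = a·1 + b·0 (s = 1, t = 0) and r₁ = 107 = a·0 + b·1 (s = 0, t = 1); each new remainder r_{k+1} = r_{k-1} − q_k·r_k inherits s_{k+1} = s_{k-1} − q_k·s_k, t_{k+1} = t_{k-1} − q_k·t_k, so r_k = a·s_k + b·t_k at every step:
  q = 1: r = 68, s = 1 − 1·0 = 1, t = 0 − 1·1 = -1  (check: 175·1 + 107·(-1) = 68)
  q = 1: r = 39, s = 0 − 1·1 = -1, t = 1 − 1·(-1) = 2  (check: 175·(-1) + 107·2 = 39)
  q = 1: r = 29, s = 1 − 1·(-1) = 2, t = -1 − 1·2 = -3  (check: 175·2 + 107·(-3) = 29)
  q = 1: r = 10, s = -1 − 1·2 = -3, t = 2 − 1·(-3) = 5  (check: 175·(-3) + 107·5 = 10)
  q = 2: r = 9, s = 2 − 2·(-3) = 8, t = -3 − 2·5 = -13  (check: 175·8 + 107·(-13) = 9)
  q = 1: r = 1, s = -3 − 1·8 = -11, t = 5 − 1·(-13) = 18  (check: 175·(-11) + 107·18 = 1)
The row with r = 1 (the gcd) gives the Bezout coefficients s = -11, t = 18.
Result: 175 · (-11) + 107 · (18) = 1.

gcd(175, 107) = 1; s = -11, t = 18 (check: 175·(-11) + 107·18 = 1).


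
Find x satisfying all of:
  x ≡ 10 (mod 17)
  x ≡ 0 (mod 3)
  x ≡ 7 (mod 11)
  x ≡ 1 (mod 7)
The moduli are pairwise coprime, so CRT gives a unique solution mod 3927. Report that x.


Product of moduli M = 17 · 3 · 11 · 7 = 3927.
Merge one congruence at a time:
  Start: x ≡ 10 (mod 17).
  Combine with x ≡ 0 (mod 3); new modulus lcm = 51.
    Write x = 10 + 17·t and substitute into x ≡ 0 (mod 3): 17·t ≡ 0 − 10 = -10 (mod 3).
    Reduce coefficients mod 3: 2·t ≡ 2 (mod 3).
    The inverse of 2 mod 3 is 2 (since 2·2 = 4 = 1·3 + 1), so t ≡ 2·2 = 4 ≡ 1 (mod 3).
    Then x = 10 + 17·1 = 27, valid modulo lcm(17, 3) = 51: x ≡ 27 (mod 51).
  Combine with x ≡ 7 (mod 11); new modulus lcm = 561.
    Write x = 27 + 51·t and substitute into x ≡ 7 (mod 11): 51·t ≡ 7 − 27 = -20 (mod 11).
    Reduce coefficients mod 11: 7·t ≡ 2 (mod 11).
    The inverse of 7 mod 11 is 8 (since 7·8 = 56 = 5·11 + 1), so t ≡ 8·2 = 16 ≡ 5 (mod 11).
    Then x = 27 + 51·5 = 282, valid modulo lcm(51, 11) = 561: x ≡ 282 (mod 561).
  Combine with x ≡ 1 (mod 7); new modulus lcm = 3927.
    Write x = 282 + 561·t and substitute into x ≡ 1 (mod 7): 561·t ≡ 1 − 282 = -281 (mod 7).
    Reduce coefficients mod 7: 1·t ≡ 6 (mod 7).
    So t ≡ 6 (mod 7).
    Then x = 282 + 561·6 = 3648, valid modulo lcm(561, 7) = 3927: x ≡ 3648 (mod 3927).
Verify against each original: 3648 mod 17 = 10, 3648 mod 3 = 0, 3648 mod 11 = 7, 3648 mod 7 = 1.

x ≡ 3648 (mod 3927).


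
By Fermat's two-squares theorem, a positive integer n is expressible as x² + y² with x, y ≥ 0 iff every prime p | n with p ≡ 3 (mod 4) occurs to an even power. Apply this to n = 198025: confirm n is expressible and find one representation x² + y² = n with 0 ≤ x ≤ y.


Step 1: Factor n = 198025 = 5^2 · 89^2.
Step 2: Check the mod-4 condition on each prime factor: 5 ≡ 1 (mod 4), exponent 2; 89 ≡ 1 (mod 4), exponent 2.
All primes ≡ 3 (mod 4) appear to even exponent (or don't appear), so by the two-squares theorem n IS expressible as a sum of two squares.
Step 3: Build a representation. Group n = k² · m with k = 5 and m = 89 · 89 = 7921 (a product of primes ≡ 1 (mod 4)); a representation of m scales to one of n via (k·x)² + (k·y)² = k²(x² + y²). Each prime p ≡ 1 (mod 4) is itself a sum of two squares; find a² by testing p − a² for a perfect square:
  89: 89 − 1² = 88, 89 − 2² = 85, 89 − 3² = 80, 89 − 4² = 73, 89 − 5² = 64 = 8² ⇒ 89 = 5² + 8².
  Combine using the Brahmagupta–Fibonacci identity (a² + b²)(c² + d²) = (ac − bd)² + (ad + bc)² = (ac + bd)² + (ad − bc)²:
  89 · 89 = 7921: from (5² + 8²)(5² + 8²), take (5·5 − 8·8, 5·8 + 8·5) = (25 − 64, 40 + 40) = (-39, 80); dropping signs (only squares matter) gives (39, 80); check 39² + 80² = 1521 + 6400 = 7921 ✓.
  Scale by k = 5: (5·39, 5·80) = (195, 400).
Step 4: Order so x ≤ y and verify: 195² + 400² = 38025 + 160000 = 198025 = n. ✓

n = 198025 = 195² + 400² (one valid representation with x ≤ y).


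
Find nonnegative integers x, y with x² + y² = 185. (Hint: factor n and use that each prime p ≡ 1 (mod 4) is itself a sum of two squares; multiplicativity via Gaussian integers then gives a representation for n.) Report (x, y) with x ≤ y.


Step 1: Factor n = 185 = 5 · 37.
Step 2: Check the mod-4 condition on each prime factor: 5 ≡ 1 (mod 4), exponent 1; 37 ≡ 1 (mod 4), exponent 1.
All primes ≡ 3 (mod 4) appear to even exponent (or don't appear), so by the two-squares theorem n IS expressible as a sum of two squares.
Step 3: Build a representation. Here n = 5 · 37 is a product of primes ≡ 1 (mod 4). Each prime p ≡ 1 (mod 4) is itself a sum of two squares; find a² by testing p − a² for a perfect square:
  5: 5 − 1² = 4 = 2² ⇒ 5 = 1² + 2².
  37: 37 − 1² = 36 = 6² ⇒ 37 = 1² + 6².
  Combine using the Brahmagupta–Fibonacci identity (a² + b²)(c² + d²) = (ac − bd)² + (ad + bc)² = (ac + bd)² + (ad − bc)²:
  5 · 37 = 185: from (1² + 2²)(1² + 6²), take (1·1 − 2·6, 1·6 + 2·1) = (1 − 12, 6 + 2) = (-11, 8); dropping signs (only squares matter) gives (11, 8); check 11² + 8² = 121 + 64 = 185 ✓.
Step 4: Order so x ≤ y and verify: 8² + 11² = 64 + 121 = 185 = n. ✓

n = 185 = 8² + 11² (one valid representation with x ≤ y).


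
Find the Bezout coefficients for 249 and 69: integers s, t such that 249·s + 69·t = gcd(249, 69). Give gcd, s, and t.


Euclidean algorithm on (249, 69) — divide until remainder is 0:
  249 = 3 · 69 + 42
  69 = 1 · 42 + 27
  42 = 1 · 27 + 15
  27 = 1 · 15 + 12
  15 = 1 · 12 + 3
  12 = 4 · 3 + 0
gcd(249, 69) = 3.
Track Bezout coefficients alongside the remainders: start with r₀ = 249 = a·1 + b·0 (s = 1, t = 0) and r₁ = 69 = a·0 + b·1 (s = 0, t = 1); each new remainder r_{k+1} = r_{k-1} − q_k·r_k inherits s_{k+1} = s_{k-1} − q_k·s_k, t_{k+1} = t_{k-1} − q_k·t_k, so r_k = a·s_k + b·t_k at every step:
  q = 3: r = 42, s = 1 − 3·0 = 1, t = 0 − 3·1 = -3  (check: 249·1 + 69·(-3) = 42)
  q = 1: r = 27, s = 0 − 1·1 = -1, t = 1 − 1·(-3) = 4  (check: 249·(-1) + 69·4 = 27)
  q = 1: r = 15, s = 1 − 1·(-1) = 2, t = -3 − 1·4 = -7  (check: 249·2 + 69·(-7) = 15)
  q = 1: r = 12, s = -1 − 1·2 = -3, t = 4 − 1·(-7) = 11  (check: 249·(-3) + 69·11 = 12)
  q = 1: r = 3, s = 2 − 1·(-3) = 5, t = -7 − 1·11 = -18  (check: 249·5 + 69·(-18) = 3)
The row with r = 3 (the gcd) gives the Bezout coefficients s = 5, t = -18.
Result: 249 · (5) + 69 · (-18) = 3.

gcd(249, 69) = 3; s = 5, t = -18 (check: 249·5 + 69·(-18) = 3).
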